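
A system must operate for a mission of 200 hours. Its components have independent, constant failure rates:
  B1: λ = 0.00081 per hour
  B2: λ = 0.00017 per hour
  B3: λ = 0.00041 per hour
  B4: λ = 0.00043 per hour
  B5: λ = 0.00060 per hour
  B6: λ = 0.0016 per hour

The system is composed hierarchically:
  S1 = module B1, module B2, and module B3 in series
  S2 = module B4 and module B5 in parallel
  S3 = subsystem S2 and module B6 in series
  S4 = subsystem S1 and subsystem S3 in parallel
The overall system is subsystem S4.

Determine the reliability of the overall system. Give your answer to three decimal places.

0.932

R(B1) = exp(−0.00081 × 200) = 0.85044
R(B2) = exp(−0.00017 × 200) = 0.96657
R(B3) = exp(−0.00041 × 200) = 0.92127
R(B4) = exp(−0.00043 × 200) = 0.91759
R(B5) = exp(−0.00060 × 200) = 0.88692
R(B6) = exp(−0.0016 × 200) = 0.72615
Series (B1, B2, and B3): 0.85044 × 0.96657 × 0.92127 = 0.75729
Parallel (B4 and B5): 1 − (1 − 0.91759)(1 − 0.88692) = 0.99068
Series ([0.99068] and B6): 0.99068 × 0.72615 = 0.71938
Parallel ([0.75729] and [0.71938]): 1 − (1 − 0.75729)(1 − 0.71938) = 0.932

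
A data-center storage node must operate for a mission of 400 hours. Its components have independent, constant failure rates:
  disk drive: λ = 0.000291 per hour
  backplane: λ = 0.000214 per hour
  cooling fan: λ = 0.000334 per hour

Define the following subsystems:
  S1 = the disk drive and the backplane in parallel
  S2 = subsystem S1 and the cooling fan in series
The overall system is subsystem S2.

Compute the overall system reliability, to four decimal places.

0.8671

R(disk drive) = exp(−0.000291 × 400) = 0.890119
R(backplane) = exp(−0.000214 × 400) = 0.917961
R(cooling fan) = exp(−0.000334 × 400) = 0.874940
Parallel (disk drive and backplane): 1 − (1 − 0.890119)(1 − 0.917961) = 0.990985
Series ([0.990985] and cooling fan): 0.990985 × 0.874940 = 0.8671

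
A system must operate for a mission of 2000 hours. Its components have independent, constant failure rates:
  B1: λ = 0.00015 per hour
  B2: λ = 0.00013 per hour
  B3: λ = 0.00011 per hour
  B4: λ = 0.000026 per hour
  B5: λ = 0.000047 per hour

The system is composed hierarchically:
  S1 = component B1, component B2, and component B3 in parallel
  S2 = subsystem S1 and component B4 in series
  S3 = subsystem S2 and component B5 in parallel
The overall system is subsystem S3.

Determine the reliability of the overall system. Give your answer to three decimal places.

0.994

R(B1) = exp(−0.00015 × 2000) = 0.74082
R(B2) = exp(−0.00013 × 2000) = 0.77105
R(B3) = exp(−0.00011 × 2000) = 0.80252
R(B4) = exp(−0.000026 × 2000) = 0.94933
R(B5) = exp(−0.000047 × 2000) = 0.91028
Parallel (B1, B2, and B3): 1 − (1 − 0.74082)(1 − 0.77105)(1 − 0.80252) = 0.98828
Series ([0.98828] and B4): 0.98828 × 0.94933 = 0.93820
Parallel ([0.93820] and B5): 1 − (1 − 0.93820)(1 − 0.91028) = 0.994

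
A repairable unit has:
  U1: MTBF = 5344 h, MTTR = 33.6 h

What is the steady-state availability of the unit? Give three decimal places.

A(U1) = MTBF/(MTBF+MTTR) = 5344/(5344+33.6) = 0.994

0.994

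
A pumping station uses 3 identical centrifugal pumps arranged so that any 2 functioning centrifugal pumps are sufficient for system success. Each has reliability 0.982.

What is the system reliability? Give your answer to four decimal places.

R = Σ_{i=2}^{3} C(3,i) p^i (1−p)^{3−i} with p = 0.982
C(3,2)·0.982^2·0.018^1 = 0.052073
C(3,3)·0.982^3·0.018^0 = 0.946966
Sum = 0.9990

0.9990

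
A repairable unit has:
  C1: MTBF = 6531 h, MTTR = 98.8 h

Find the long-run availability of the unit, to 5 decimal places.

0.98510

A(C1) = MTBF/(MTBF+MTTR) = 6531/(6531+98.8) = 0.98510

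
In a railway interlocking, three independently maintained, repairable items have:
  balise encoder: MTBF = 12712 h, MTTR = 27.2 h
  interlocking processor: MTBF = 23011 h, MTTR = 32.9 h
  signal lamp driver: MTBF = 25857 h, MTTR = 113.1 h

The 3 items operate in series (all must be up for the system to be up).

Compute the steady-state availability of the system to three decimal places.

0.992

A(balise encoder) = MTBF/(MTBF+MTTR) = 12712/(12712+27.2) = 0.997865
A(interlocking processor) = MTBF/(MTBF+MTTR) = 23011/(23011+32.9) = 0.998572
A(signal lamp driver) = MTBF/(MTBF+MTTR) = 25857/(25857+113.1) = 0.995645
Series availability: 0.997865 × 0.998572 × 0.995645 = 0.992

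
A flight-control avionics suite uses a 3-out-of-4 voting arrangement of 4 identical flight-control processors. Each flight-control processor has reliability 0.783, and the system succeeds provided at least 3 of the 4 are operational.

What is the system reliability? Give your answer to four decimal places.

0.7926

R = Σ_{i=3}^{4} C(4,i) p^i (1−p)^{4−i} with p = 0.783
C(4,3)·0.783^3·0.217^1 = 0.416682
C(4,4)·0.783^4·0.217^0 = 0.375878
Sum = 0.7926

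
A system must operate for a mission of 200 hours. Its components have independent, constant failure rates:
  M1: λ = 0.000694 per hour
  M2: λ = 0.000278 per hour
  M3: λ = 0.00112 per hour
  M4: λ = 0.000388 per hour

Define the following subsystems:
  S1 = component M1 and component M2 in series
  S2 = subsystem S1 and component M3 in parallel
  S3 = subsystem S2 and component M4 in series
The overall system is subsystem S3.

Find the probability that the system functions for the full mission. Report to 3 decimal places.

R(M1) = exp(−0.000694 × 200) = 0.87040
R(M2) = exp(−0.000278 × 200) = 0.94592
R(M3) = exp(−0.00112 × 200) = 0.79932
R(M4) = exp(−0.000388 × 200) = 0.92533
Series (M1 and M2): 0.87040 × 0.94592 = 0.82333
Parallel ([0.82333] and M3): 1 − (1 − 0.82333)(1 − 0.79932) = 0.96455
Series ([0.96455] and M4): 0.96455 × 0.92533 = 0.893

0.893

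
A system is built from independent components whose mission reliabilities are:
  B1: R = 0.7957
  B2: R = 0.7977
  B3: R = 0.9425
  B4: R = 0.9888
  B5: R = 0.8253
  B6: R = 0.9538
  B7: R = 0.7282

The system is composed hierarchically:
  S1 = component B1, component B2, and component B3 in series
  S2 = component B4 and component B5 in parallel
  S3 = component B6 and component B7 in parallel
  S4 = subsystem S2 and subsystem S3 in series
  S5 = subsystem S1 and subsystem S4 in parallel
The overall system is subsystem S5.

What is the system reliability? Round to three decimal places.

0.994

Series (B1, B2, and B3): 0.79570 × 0.79770 × 0.94250 = 0.59823
Parallel (B4 and B5): 1 − (1 − 0.98880)(1 − 0.82530) = 0.99804
Parallel (B6 and B7): 1 − (1 − 0.95380)(1 − 0.72820) = 0.98744
Series ([0.99804] and [0.98744]): 0.99804 × 0.98744 = 0.98550
Parallel ([0.59823] and [0.98550]): 1 − (1 − 0.59823)(1 − 0.98550) = 0.994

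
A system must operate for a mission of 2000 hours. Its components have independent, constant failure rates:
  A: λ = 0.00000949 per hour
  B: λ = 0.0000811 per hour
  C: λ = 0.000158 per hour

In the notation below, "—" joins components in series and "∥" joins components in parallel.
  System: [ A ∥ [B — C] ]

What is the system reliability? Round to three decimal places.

0.993

R(A) = exp(−0.00000949 × 2000) = 0.98120
R(B) = exp(−0.0000811 × 2000) = 0.85027
R(C) = exp(−0.000158 × 2000) = 0.72906
Series (B and C): 0.85027 × 0.72906 = 0.61990
Parallel (A and [0.61990]): 1 − (1 − 0.98120)(1 − 0.61990) = 0.993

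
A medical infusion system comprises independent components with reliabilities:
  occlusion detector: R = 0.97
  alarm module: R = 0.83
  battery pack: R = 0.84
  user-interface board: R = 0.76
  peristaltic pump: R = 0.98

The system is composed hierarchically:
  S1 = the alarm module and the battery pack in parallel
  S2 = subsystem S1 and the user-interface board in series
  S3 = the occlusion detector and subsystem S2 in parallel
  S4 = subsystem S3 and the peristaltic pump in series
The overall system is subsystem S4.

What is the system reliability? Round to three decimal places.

Parallel (alarm module and battery pack): 1 − (1 − 0.83000)(1 − 0.84000) = 0.97280
Series ([0.97280] and user-interface board): 0.97280 × 0.76000 = 0.73933
Parallel (occlusion detector and [0.73933]): 1 − (1 − 0.97000)(1 − 0.73933) = 0.99218
Series ([0.99218] and peristaltic pump): 0.99218 × 0.98000 = 0.972

0.972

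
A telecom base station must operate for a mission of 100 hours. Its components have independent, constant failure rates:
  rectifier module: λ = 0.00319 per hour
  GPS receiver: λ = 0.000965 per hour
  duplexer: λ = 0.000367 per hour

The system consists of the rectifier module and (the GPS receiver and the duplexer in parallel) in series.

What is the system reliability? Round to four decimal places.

0.7245

R(rectifier module) = exp(−0.00319 × 100) = 0.726876
R(GPS receiver) = exp(−0.000965 × 100) = 0.908010
R(duplexer) = exp(−0.000367 × 100) = 0.963965
Parallel (GPS receiver and duplexer): 1 − (1 − 0.908010)(1 − 0.963965) = 0.996685
Series (rectifier module and [0.996685]): 0.726876 × 0.996685 = 0.7245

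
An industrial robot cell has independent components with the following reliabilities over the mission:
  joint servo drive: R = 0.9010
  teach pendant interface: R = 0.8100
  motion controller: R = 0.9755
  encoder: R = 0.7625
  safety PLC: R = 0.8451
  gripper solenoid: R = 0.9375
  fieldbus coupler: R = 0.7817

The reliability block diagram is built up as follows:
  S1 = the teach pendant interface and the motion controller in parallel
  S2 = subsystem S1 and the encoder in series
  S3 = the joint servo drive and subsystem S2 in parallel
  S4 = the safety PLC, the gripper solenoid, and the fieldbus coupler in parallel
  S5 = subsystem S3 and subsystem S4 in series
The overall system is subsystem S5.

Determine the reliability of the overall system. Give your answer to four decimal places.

0.9741

Parallel (teach pendant interface and motion controller): 1 − (1 − 0.810000)(1 − 0.975500) = 0.995345
Series ([0.995345] and encoder): 0.995345 × 0.762500 = 0.758951
Parallel (joint servo drive and [0.758951]): 1 − (1 − 0.901000)(1 − 0.758951) = 0.976136
Parallel (safety PLC, gripper solenoid, and fieldbus coupler): 1 − (1 − 0.845100)(1 − 0.937500)(1 − 0.781700) = 0.997887
Series ([0.976136] and [0.997887]): 0.976136 × 0.997887 = 0.9741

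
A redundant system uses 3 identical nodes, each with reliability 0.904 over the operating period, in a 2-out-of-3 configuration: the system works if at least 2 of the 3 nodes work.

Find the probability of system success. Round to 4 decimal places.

R = Σ_{i=2}^{3} C(3,i) p^i (1−p)^{3−i} with p = 0.904
C(3,2)·0.904^2·0.096^1 = 0.235358
C(3,3)·0.904^3·0.096^0 = 0.738763
Sum = 0.9741

0.9741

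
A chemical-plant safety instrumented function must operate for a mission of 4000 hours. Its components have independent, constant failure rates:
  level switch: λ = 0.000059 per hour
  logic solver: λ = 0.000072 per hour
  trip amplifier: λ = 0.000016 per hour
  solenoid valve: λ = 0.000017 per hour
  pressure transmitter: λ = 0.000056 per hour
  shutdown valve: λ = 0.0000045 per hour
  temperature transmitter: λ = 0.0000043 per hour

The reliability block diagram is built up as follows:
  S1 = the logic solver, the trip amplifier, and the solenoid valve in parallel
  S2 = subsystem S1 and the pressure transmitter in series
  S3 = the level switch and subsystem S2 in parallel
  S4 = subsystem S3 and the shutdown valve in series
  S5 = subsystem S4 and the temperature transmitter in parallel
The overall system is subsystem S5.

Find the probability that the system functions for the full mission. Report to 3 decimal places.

R(level switch) = exp(−0.000059 × 4000) = 0.78978
R(logic solver) = exp(−0.000072 × 4000) = 0.74976
R(trip amplifier) = exp(−0.000016 × 4000) = 0.93800
R(solenoid valve) = exp(−0.000017 × 4000) = 0.93426
R(pressure transmitter) = exp(−0.000056 × 4000) = 0.79932
R(shutdown valve) = exp(−0.0000045 × 4000) = 0.98216
R(temperature transmitter) = exp(−0.0000043 × 4000) = 0.98295
Parallel (logic solver, trip amplifier, and solenoid valve): 1 − (1 − 0.74976)(1 − 0.93800)(1 − 0.93426) = 0.99898
Series ([0.99898] and pressure transmitter): 0.99898 × 0.79932 = 0.79850
Parallel (level switch and [0.79850]): 1 − (1 − 0.78978)(1 − 0.79850) = 0.95764
Series ([0.95764] and shutdown valve): 0.95764 × 0.98216 = 0.94056
Parallel ([0.94056] and temperature transmitter): 1 − (1 − 0.94056)(1 − 0.98295) = 0.999

0.999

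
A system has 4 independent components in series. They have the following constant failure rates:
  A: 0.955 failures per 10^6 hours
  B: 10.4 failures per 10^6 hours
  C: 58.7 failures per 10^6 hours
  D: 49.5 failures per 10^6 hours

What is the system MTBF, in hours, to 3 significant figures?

8360

Series of exponential components: λ_sys = Σ λ_i
λ_sys = 0.000000955 + 0.0000104 + 0.0000587 + 0.0000495 = 1.1955e-04 /h
MTBF = 1 / λ_sys = 8360 h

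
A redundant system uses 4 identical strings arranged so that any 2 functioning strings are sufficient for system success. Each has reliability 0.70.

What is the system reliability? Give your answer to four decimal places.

R = Σ_{i=2}^{4} C(4,i) p^i (1−p)^{4−i} with p = 0.70
C(4,2)·0.70^2·0.30^2 = 0.264600
C(4,3)·0.70^3·0.30^1 = 0.411600
C(4,4)·0.70^4·0.30^0 = 0.240100
Sum = 0.9163

0.9163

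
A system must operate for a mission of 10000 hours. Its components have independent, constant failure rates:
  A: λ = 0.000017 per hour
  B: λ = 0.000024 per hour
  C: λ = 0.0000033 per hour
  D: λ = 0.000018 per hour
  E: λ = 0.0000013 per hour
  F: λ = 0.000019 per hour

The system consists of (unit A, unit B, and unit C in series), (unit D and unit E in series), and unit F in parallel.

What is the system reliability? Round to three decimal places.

0.989

R(A) = exp(−0.000017 × 10000) = 0.84366
R(B) = exp(−0.000024 × 10000) = 0.78663
R(C) = exp(−0.0000033 × 10000) = 0.96754
R(D) = exp(−0.000018 × 10000) = 0.83527
R(E) = exp(−0.0000013 × 10000) = 0.98708
R(F) = exp(−0.000019 × 10000) = 0.82696
Series (A, B, and C): 0.84366 × 0.78663 × 0.96754 = 0.64211
Series (D and E): 0.83527 × 0.98708 = 0.82448
Parallel ([0.64211], [0.82448], and F): 1 − (1 − 0.64211)(1 − 0.82448)(1 − 0.82696) = 0.989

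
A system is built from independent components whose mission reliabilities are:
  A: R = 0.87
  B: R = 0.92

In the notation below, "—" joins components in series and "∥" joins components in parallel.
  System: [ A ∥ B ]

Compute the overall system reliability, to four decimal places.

Parallel (A and B): 1 − (1 − 0.870000)(1 − 0.920000) = 0.9896

0.9896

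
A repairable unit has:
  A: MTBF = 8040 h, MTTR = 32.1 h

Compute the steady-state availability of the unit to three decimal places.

0.996

A(A) = MTBF/(MTBF+MTTR) = 8040/(8040+32.1) = 0.996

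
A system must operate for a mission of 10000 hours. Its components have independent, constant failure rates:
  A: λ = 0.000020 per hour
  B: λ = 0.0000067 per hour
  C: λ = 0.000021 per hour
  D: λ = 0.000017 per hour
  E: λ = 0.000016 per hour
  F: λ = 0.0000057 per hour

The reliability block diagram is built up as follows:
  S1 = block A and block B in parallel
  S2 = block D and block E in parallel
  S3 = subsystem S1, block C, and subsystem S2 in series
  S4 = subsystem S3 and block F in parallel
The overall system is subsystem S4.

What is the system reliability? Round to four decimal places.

0.9880

R(A) = exp(−0.000020 × 10000) = 0.818731
R(B) = exp(−0.0000067 × 10000) = 0.935195
R(C) = exp(−0.000021 × 10000) = 0.810584
R(D) = exp(−0.000017 × 10000) = 0.843665
R(E) = exp(−0.000016 × 10000) = 0.852144
R(F) = exp(−0.0000057 × 10000) = 0.944594
Parallel (A and B): 1 − (1 − 0.818731)(1 − 0.935195) = 0.988253
Parallel (D and E): 1 − (1 − 0.843665)(1 − 0.852144) = 0.976885
Series ([0.988253], C, and [0.976885]): 0.988253 × 0.810584 × 0.976885 = 0.782546
Parallel ([0.782546] and F): 1 − (1 − 0.782546)(1 − 0.944594) = 0.9880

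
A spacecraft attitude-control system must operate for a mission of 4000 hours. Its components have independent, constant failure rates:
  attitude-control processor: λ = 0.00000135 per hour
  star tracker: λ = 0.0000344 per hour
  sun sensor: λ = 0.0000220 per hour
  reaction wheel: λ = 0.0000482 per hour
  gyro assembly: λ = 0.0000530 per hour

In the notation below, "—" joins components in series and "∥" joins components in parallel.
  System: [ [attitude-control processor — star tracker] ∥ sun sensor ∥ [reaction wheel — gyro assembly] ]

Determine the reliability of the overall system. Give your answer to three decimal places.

0.996

R(attitude-control processor) = exp(−0.00000135 × 4000) = 0.99461
R(star tracker) = exp(−0.0000344 × 4000) = 0.87145
R(sun sensor) = exp(−0.0000220 × 4000) = 0.91576
R(reaction wheel) = exp(−0.0000482 × 4000) = 0.82465
R(gyro assembly) = exp(−0.0000530 × 4000) = 0.80896
Series (attitude-control processor and star tracker): 0.99461 × 0.87145 = 0.86675
Series (reaction wheel and gyro assembly): 0.82465 × 0.80896 = 0.66711
Parallel ([0.86675], sun sensor, and [0.66711]): 1 − (1 − 0.86675)(1 − 0.91576)(1 − 0.66711) = 0.996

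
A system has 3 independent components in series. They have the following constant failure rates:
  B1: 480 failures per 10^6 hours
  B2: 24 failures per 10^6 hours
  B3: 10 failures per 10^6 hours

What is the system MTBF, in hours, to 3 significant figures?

Series of exponential components: λ_sys = Σ λ_i
λ_sys = 0.00048 + 0.000024 + 0.000010 = 5.1400e-04 /h
MTBF = 1 / λ_sys = 1950 h

1950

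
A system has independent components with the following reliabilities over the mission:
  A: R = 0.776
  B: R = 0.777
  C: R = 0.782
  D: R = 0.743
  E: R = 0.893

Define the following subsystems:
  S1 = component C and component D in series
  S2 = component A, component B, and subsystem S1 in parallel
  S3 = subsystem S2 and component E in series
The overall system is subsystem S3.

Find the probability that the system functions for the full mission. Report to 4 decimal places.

Series (C and D): 0.782000 × 0.743000 = 0.581026
Parallel (A, B, and [0.581026]): 1 − (1 − 0.776000)(1 − 0.777000)(1 − 0.581026) = 0.979071
Series ([0.979071] and E): 0.979071 × 0.893000 = 0.8743

0.8743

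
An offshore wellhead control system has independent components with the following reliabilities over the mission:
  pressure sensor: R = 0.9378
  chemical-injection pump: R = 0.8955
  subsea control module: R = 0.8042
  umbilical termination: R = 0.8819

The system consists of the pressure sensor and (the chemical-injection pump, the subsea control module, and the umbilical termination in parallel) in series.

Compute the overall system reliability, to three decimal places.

0.936

Parallel (chemical-injection pump, subsea control module, and umbilical termination): 1 − (1 − 0.89550)(1 − 0.80420)(1 − 0.88190) = 0.99758
Series (pressure sensor and [0.99758]): 0.93780 × 0.99758 = 0.936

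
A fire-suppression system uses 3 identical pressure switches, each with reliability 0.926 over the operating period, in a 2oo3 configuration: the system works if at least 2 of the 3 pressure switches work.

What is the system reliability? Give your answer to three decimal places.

R = Σ_{i=2}^{3} C(3,i) p^i (1−p)^{3−i} with p = 0.926
C(3,2)·0.926^2·0.074^1 = 0.19036
C(3,3)·0.926^3·0.074^0 = 0.79402
Sum = 0.984

0.984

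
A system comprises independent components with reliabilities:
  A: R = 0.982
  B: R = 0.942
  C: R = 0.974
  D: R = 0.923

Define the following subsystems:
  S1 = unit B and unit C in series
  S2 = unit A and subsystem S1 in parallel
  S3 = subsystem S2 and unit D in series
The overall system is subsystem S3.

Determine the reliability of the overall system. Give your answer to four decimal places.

0.9216

Series (B and C): 0.942000 × 0.974000 = 0.917508
Parallel (A and [0.917508]): 1 − (1 − 0.982000)(1 − 0.917508) = 0.998515
Series ([0.998515] and D): 0.998515 × 0.923000 = 0.9216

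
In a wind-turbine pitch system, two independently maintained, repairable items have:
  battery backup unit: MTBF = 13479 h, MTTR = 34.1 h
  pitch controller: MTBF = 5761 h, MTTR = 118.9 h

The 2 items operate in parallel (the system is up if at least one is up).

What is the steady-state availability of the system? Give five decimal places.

A(battery backup unit) = MTBF/(MTBF+MTTR) = 13479/(13479+34.1) = 0.997477
A(pitch controller) = MTBF/(MTBF+MTTR) = 5761/(5761+118.9) = 0.979779
Parallel availability: 1 − (1 − 0.997477)(1 − 0.979779) = 0.99995

0.99995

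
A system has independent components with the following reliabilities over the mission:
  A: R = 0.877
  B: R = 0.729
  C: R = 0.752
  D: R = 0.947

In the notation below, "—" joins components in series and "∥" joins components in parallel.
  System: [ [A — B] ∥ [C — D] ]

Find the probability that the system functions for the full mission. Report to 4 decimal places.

0.8962

Series (A and B): 0.877000 × 0.729000 = 0.639333
Series (C and D): 0.752000 × 0.947000 = 0.712144
Parallel ([0.639333] and [0.712144]): 1 − (1 − 0.639333)(1 − 0.712144) = 0.8962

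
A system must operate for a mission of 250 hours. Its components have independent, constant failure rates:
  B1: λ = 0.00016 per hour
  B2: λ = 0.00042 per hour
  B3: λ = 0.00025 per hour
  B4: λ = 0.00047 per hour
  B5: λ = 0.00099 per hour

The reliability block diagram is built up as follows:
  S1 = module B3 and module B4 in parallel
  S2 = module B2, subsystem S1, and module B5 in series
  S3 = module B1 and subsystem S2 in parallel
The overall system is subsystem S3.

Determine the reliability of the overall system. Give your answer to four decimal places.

0.9882

R(B1) = exp(−0.00016 × 250) = 0.960789
R(B2) = exp(−0.00042 × 250) = 0.900325
R(B3) = exp(−0.00025 × 250) = 0.939413
R(B4) = exp(−0.00047 × 250) = 0.889141
R(B5) = exp(−0.00099 × 250) = 0.780750
Parallel (B3 and B4): 1 − (1 − 0.939413)(1 − 0.889141) = 0.993283
Series (B2, [0.993283], and B5): 0.900325 × 0.993283 × 0.780750 = 0.698207
Parallel (B1 and [0.698207]): 1 − (1 − 0.960789)(1 − 0.698207) = 0.9882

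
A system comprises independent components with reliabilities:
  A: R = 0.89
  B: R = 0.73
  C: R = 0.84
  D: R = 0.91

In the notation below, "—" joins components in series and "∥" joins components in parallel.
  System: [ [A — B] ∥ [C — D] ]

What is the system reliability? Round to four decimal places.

Series (A and B): 0.890000 × 0.730000 = 0.649700
Series (C and D): 0.840000 × 0.910000 = 0.764400
Parallel ([0.649700] and [0.764400]): 1 − (1 − 0.649700)(1 − 0.764400) = 0.9175

0.9175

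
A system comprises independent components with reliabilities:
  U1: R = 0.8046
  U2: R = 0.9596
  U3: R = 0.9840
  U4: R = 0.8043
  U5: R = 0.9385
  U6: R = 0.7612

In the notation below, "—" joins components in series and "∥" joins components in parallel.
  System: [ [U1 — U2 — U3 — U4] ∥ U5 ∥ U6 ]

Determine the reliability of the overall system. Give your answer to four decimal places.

0.9943

Series (U1, U2, U3, and U4): 0.804600 × 0.959600 × 0.984000 × 0.804300 = 0.611059
Parallel ([0.611059], U5, and U6): 1 − (1 − 0.611059)(1 − 0.938500)(1 − 0.761200) = 0.9943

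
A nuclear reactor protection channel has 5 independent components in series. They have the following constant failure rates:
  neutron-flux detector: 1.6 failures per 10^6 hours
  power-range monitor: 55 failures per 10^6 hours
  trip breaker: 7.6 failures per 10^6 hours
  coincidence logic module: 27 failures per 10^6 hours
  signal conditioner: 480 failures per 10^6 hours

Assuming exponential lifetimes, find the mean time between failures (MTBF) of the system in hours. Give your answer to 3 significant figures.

1750

Series of exponential components: λ_sys = Σ λ_i
λ_sys = 0.0000016 + 0.000055 + 0.0000076 + 0.000027 + 0.00048 = 5.7120e-04 /h
MTBF = 1 / λ_sys = 1750 h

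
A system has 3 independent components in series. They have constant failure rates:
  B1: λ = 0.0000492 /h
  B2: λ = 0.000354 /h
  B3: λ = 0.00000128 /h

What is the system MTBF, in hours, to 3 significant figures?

Series of exponential components: λ_sys = Σ λ_i
λ_sys = 0.0000492 + 0.000354 + 0.00000128 = 4.0448e-04 /h
MTBF = 1 / λ_sys = 2470 h

2470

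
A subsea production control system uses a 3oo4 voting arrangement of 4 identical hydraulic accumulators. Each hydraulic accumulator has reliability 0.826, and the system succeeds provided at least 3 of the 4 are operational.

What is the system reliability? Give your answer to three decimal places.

R = Σ_{i=3}^{4} C(4,i) p^i (1−p)^{4−i} with p = 0.826
C(4,3)·0.826^3·0.174^1 = 0.39224
C(4,4)·0.826^4·0.174^0 = 0.46550
Sum = 0.858

0.858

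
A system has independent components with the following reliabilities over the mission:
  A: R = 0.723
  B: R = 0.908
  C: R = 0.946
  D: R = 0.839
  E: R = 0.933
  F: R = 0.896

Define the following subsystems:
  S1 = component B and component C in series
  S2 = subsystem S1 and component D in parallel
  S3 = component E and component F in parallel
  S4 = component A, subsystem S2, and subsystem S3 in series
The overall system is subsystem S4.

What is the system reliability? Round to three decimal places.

0.702

Series (B and C): 0.90800 × 0.94600 = 0.85897
Parallel ([0.85897] and D): 1 − (1 − 0.85897)(1 − 0.83900) = 0.97729
Parallel (E and F): 1 − (1 − 0.93300)(1 − 0.89600) = 0.99303
Series (A, [0.97729], and [0.99303]): 0.72300 × 0.97729 × 0.99303 = 0.702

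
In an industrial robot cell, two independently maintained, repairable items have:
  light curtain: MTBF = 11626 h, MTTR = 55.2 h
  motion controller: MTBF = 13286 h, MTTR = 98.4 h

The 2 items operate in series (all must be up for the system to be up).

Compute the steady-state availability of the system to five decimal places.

0.98796

A(light curtain) = MTBF/(MTBF+MTTR) = 11626/(11626+55.2) = 0.995274
A(motion controller) = MTBF/(MTBF+MTTR) = 13286/(13286+98.4) = 0.992648
Series availability: 0.995274 × 0.992648 = 0.98796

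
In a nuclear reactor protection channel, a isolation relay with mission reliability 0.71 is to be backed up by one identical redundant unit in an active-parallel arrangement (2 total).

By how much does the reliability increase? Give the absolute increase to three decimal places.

0.206

R_before = 0.71
R_after = 1 − (1 − 0.71)^2 = 0.916
ΔR = 0.916 − 0.71 = 0.206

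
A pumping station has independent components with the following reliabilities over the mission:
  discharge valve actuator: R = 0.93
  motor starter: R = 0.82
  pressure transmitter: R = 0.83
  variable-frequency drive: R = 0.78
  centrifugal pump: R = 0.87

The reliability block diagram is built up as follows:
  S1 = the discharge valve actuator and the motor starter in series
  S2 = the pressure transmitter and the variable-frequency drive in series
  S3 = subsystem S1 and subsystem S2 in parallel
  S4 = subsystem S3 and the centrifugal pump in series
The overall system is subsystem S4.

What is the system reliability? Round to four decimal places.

0.7972

Series (discharge valve actuator and motor starter): 0.930000 × 0.820000 = 0.762600
Series (pressure transmitter and variable-frequency drive): 0.830000 × 0.780000 = 0.647400
Parallel ([0.762600] and [0.647400]): 1 − (1 − 0.762600)(1 − 0.647400) = 0.916293
Series ([0.916293] and centrifugal pump): 0.916293 × 0.870000 = 0.7972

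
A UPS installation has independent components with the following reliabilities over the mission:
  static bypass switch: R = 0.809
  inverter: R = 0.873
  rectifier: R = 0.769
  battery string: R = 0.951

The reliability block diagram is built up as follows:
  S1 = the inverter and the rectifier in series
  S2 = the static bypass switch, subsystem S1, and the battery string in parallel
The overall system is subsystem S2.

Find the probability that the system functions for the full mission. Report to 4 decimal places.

0.9969

Series (inverter and rectifier): 0.873000 × 0.769000 = 0.671337
Parallel (static bypass switch, [0.671337], and battery string): 1 − (1 − 0.809000)(1 − 0.671337)(1 − 0.951000) = 0.9969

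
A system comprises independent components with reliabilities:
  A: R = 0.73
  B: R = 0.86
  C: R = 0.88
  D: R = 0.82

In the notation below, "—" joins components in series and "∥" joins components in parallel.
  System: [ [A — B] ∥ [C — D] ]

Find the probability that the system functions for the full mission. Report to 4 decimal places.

0.8964

Series (A and B): 0.730000 × 0.860000 = 0.627800
Series (C and D): 0.880000 × 0.820000 = 0.721600
Parallel ([0.627800] and [0.721600]): 1 − (1 − 0.627800)(1 − 0.721600) = 0.8964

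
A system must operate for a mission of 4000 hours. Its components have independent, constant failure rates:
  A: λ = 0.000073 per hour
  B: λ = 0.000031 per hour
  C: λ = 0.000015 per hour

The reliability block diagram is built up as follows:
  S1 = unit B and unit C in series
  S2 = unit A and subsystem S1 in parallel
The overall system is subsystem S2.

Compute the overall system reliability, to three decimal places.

R(A) = exp(−0.000073 × 4000) = 0.74677
R(B) = exp(−0.000031 × 4000) = 0.88338
R(C) = exp(−0.000015 × 4000) = 0.94176
Series (B and C): 0.88338 × 0.94176 = 0.83193
Parallel (A and [0.83193]): 1 − (1 − 0.74677)(1 − 0.83193) = 0.957

0.957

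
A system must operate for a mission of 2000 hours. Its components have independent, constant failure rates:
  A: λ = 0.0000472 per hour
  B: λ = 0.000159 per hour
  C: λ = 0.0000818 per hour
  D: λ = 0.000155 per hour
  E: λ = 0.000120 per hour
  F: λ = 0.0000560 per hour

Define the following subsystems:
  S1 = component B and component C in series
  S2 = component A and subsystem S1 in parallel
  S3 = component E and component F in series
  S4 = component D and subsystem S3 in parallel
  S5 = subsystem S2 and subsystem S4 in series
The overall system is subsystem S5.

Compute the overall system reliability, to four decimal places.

R(A) = exp(−0.0000472 × 2000) = 0.909919
R(B) = exp(−0.000159 × 2000) = 0.727603
R(C) = exp(−0.0000818 × 2000) = 0.849082
R(D) = exp(−0.000155 × 2000) = 0.733447
R(E) = exp(−0.000120 × 2000) = 0.786628
R(F) = exp(−0.0000560 × 2000) = 0.894044
Series (B and C): 0.727603 × 0.849082 = 0.617795
Parallel (A and [0.617795]): 1 − (1 − 0.909919)(1 − 0.617795) = 0.965571
Series (E and F): 0.786628 × 0.894044 = 0.703280
Parallel (D and [0.703280]): 1 − (1 − 0.733447)(1 − 0.703280) = 0.920908
Series ([0.965571] and [0.920908]): 0.965571 × 0.920908 = 0.8892

0.8892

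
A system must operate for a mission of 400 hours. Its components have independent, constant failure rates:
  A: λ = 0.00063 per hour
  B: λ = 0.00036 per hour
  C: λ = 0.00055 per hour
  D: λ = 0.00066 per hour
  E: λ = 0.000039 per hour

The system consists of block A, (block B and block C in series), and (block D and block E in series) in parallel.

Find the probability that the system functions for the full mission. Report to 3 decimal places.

R(A) = exp(−0.00063 × 400) = 0.77724
R(B) = exp(−0.00036 × 400) = 0.86589
R(C) = exp(−0.00055 × 400) = 0.80252
R(D) = exp(−0.00066 × 400) = 0.76797
R(E) = exp(−0.000039 × 400) = 0.98452
Series (B and C): 0.86589 × 0.80252 = 0.69489
Series (D and E): 0.76797 × 0.98452 = 0.75608
Parallel (A, [0.69489], and [0.75608]): 1 − (1 − 0.77724)(1 − 0.69489)(1 − 0.75608) = 0.983

0.983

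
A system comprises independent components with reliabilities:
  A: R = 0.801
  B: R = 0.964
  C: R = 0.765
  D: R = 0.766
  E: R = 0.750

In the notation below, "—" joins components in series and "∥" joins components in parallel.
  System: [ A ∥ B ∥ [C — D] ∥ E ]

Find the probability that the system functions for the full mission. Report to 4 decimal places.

0.9993

Series (C and D): 0.765000 × 0.766000 = 0.585990
Parallel (A, B, [0.585990], and E): 1 − (1 − 0.801000)(1 − 0.964000)(1 − 0.585990)(1 − 0.750000) = 0.9993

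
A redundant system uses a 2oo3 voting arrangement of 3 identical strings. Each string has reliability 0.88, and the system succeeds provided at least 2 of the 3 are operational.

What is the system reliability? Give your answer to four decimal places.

0.9603

R = Σ_{i=2}^{3} C(3,i) p^i (1−p)^{3−i} with p = 0.88
C(3,2)·0.88^2·0.12^1 = 0.278784
C(3,3)·0.88^3·0.12^0 = 0.681472
Sum = 0.9603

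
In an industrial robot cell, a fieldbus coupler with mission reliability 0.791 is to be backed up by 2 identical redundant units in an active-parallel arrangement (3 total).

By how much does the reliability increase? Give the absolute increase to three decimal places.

0.200

R_before = 0.791
R_after = 1 − (1 − 0.791)^3 = 0.991
ΔR = 0.991 − 0.791 = 0.200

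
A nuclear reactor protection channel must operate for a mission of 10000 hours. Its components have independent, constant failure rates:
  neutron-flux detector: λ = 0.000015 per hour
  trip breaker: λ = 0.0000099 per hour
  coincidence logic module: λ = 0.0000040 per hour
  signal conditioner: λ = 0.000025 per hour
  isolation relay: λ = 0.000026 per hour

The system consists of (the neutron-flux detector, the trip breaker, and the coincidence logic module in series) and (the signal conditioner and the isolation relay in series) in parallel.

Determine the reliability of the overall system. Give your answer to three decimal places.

R(neutron-flux detector) = exp(−0.000015 × 10000) = 0.86071
R(trip breaker) = exp(−0.0000099 × 10000) = 0.90574
R(coincidence logic module) = exp(−0.0000040 × 10000) = 0.96079
R(signal conditioner) = exp(−0.000025 × 10000) = 0.77880
R(isolation relay) = exp(−0.000026 × 10000) = 0.77105
Series (neutron-flux detector, trip breaker, and coincidence logic module): 0.86071 × 0.90574 × 0.96079 = 0.74901
Series (signal conditioner and isolation relay): 0.77880 × 0.77105 = 0.60049
Parallel ([0.74901] and [0.60049]): 1 − (1 − 0.74901)(1 − 0.60049) = 0.900

0.900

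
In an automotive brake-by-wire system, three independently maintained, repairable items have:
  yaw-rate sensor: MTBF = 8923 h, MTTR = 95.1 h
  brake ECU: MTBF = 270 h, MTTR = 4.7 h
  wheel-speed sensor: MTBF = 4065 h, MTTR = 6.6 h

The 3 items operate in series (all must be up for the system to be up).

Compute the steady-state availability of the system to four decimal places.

A(yaw-rate sensor) = MTBF/(MTBF+MTTR) = 8923/(8923+95.1) = 0.989455
A(brake ECU) = MTBF/(MTBF+MTTR) = 270/(270+4.7) = 0.982890
A(wheel-speed sensor) = MTBF/(MTBF+MTTR) = 4065/(4065+6.6) = 0.998379
Series availability: 0.989455 × 0.982890 × 0.998379 = 0.9709

0.9709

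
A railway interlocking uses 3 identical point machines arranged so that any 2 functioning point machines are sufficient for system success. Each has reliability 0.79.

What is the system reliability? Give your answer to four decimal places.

R = Σ_{i=2}^{3} C(3,i) p^i (1−p)^{3−i} with p = 0.79
C(3,2)·0.79^2·0.21^1 = 0.393183
C(3,3)·0.79^3·0.21^0 = 0.493039
Sum = 0.8862

0.8862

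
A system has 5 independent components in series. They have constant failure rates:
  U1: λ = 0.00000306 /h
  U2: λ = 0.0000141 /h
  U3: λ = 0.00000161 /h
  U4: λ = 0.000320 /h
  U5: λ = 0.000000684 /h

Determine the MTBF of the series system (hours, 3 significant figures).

Series of exponential components: λ_sys = Σ λ_i
λ_sys = 0.00000306 + 0.0000141 + 0.00000161 + 0.000320 + 0.000000684 = 3.3945e-04 /h
MTBF = 1 / λ_sys = 2950 h

2950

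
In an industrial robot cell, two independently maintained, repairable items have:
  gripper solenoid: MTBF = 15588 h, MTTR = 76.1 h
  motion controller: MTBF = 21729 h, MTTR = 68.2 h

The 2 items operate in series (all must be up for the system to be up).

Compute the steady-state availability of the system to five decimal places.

A(gripper solenoid) = MTBF/(MTBF+MTTR) = 15588/(15588+76.1) = 0.995142
A(motion controller) = MTBF/(MTBF+MTTR) = 21729/(21729+68.2) = 0.996871
Series availability: 0.995142 × 0.996871 = 0.99203

0.99203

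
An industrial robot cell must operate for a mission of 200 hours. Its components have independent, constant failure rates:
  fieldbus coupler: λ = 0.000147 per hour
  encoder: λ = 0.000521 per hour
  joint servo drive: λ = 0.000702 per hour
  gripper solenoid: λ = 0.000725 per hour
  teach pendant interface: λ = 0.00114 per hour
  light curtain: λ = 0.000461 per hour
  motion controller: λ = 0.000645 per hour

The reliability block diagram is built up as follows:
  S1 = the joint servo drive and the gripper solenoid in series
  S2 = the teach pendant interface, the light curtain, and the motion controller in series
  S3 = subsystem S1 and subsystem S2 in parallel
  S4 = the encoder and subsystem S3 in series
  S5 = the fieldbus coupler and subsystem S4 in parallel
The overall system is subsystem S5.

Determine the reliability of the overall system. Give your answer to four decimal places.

R(fieldbus coupler) = exp(−0.000147 × 200) = 0.971028
R(encoder) = exp(−0.000521 × 200) = 0.901045
R(joint servo drive) = exp(−0.000702 × 200) = 0.869011
R(gripper solenoid) = exp(−0.000725 × 200) = 0.865022
R(teach pendant interface) = exp(−0.00114 × 200) = 0.796124
R(light curtain) = exp(−0.000461 × 200) = 0.911923
R(motion controller) = exp(−0.000645 × 200) = 0.878974
Series (joint servo drive and gripper solenoid): 0.869011 × 0.865022 = 0.751714
Series (teach pendant interface, light curtain, and motion controller): 0.796124 × 0.911923 × 0.878974 = 0.638138
Parallel ([0.751714] and [0.638138]): 1 − (1 − 0.751714)(1 − 0.638138) = 0.910155
Series (encoder and [0.910155]): 0.901045 × 0.910155 = 0.820091
Parallel (fieldbus coupler and [0.820091]): 1 − (1 − 0.971028)(1 − 0.820091) = 0.9948

0.9948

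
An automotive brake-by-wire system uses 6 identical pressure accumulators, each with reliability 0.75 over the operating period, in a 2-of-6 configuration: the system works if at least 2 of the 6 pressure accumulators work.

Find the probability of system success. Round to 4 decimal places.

0.9954

R = Σ_{i=2}^{6} C(6,i) p^i (1−p)^{6−i} with p = 0.75
C(6,2)·0.75^2·0.25^4 = 0.032959
C(6,3)·0.75^3·0.25^3 = 0.131836
C(6,4)·0.75^4·0.25^2 = 0.296631
C(6,5)·0.75^5·0.25^1 = 0.355957
C(6,6)·0.75^6·0.25^0 = 0.177979
Sum = 0.9954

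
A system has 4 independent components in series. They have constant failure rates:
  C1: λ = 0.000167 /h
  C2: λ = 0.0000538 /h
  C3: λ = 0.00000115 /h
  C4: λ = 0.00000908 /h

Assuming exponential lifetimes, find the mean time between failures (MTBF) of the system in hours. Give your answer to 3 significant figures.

4330

Series of exponential components: λ_sys = Σ λ_i
λ_sys = 0.000167 + 0.0000538 + 0.00000115 + 0.00000908 = 2.3103e-04 /h
MTBF = 1 / λ_sys = 4330 h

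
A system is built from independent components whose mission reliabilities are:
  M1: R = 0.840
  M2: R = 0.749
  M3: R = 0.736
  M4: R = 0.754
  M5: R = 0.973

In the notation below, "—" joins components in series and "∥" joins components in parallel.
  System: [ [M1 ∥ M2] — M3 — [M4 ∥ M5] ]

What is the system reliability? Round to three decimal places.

Parallel (M1 and M2): 1 − (1 − 0.84000)(1 − 0.74900) = 0.95984
Parallel (M4 and M5): 1 − (1 − 0.75400)(1 − 0.97300) = 0.99336
Series ([0.95984], M3, and [0.99336]): 0.95984 × 0.73600 × 0.99336 = 0.702

0.702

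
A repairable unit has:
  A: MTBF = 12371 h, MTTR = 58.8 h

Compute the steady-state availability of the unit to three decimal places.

A(A) = MTBF/(MTBF+MTTR) = 12371/(12371+58.8) = 0.995

0.995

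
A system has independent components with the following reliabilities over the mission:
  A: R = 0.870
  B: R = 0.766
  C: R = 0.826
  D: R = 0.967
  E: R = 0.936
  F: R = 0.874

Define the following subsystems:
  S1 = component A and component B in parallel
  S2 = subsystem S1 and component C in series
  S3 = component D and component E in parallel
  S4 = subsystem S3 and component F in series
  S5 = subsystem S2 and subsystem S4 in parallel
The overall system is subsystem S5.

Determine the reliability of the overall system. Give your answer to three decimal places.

Parallel (A and B): 1 − (1 − 0.87000)(1 − 0.76600) = 0.96958
Series ([0.96958] and C): 0.96958 × 0.82600 = 0.80087
Parallel (D and E): 1 − (1 − 0.96700)(1 − 0.93600) = 0.99789
Series ([0.99789] and F): 0.99789 × 0.87400 = 0.87216
Parallel ([0.80087] and [0.87216]): 1 − (1 − 0.80087)(1 − 0.87216) = 0.975

0.975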